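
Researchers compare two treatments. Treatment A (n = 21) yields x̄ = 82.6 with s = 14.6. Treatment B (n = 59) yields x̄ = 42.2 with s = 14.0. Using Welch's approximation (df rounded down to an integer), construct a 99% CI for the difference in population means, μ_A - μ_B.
(30.37, 50.43)

Difference: x̄₁ - x̄₂ = 40.40
SE = √(s₁²/n₁ + s₂²/n₂) = √(14.6²/21 + 14.0²/59) = 3.6705
df = 33.98 → 33 (Welch–Satterthwaite, rounded down)
t* = 2.733

CI: 40.40 ± 2.733 · 3.6705 = 40.40 ± 10.03 = (30.37, 50.43)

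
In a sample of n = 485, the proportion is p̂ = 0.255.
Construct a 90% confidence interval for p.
(0.222, 0.288)

Proportion CI:
SE = √(p̂(1-p̂)/n) = √(0.255 · 0.745 / 485) = 0.01979

z* = 1.645
Margin = z* · SE = 1.645 · 0.01979 = 0.0326

CI: 0.255 ± 0.0326 = (0.222, 0.288)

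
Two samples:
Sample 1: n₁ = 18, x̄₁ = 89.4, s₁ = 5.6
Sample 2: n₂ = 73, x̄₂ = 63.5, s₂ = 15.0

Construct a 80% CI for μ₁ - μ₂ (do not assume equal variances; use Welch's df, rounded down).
(23.06, 28.74)

Difference: x̄₁ - x̄₂ = 25.90
SE = √(s₁²/n₁ + s₂²/n₂) = √(5.6²/18 + 15.0²/73) = 2.1965
df = 74.96 → 74 (Welch–Satterthwaite, rounded down)
t* = 1.293

CI: 25.90 ± 1.293 · 2.1965 = 25.90 ± 2.84 = (23.06, 28.74)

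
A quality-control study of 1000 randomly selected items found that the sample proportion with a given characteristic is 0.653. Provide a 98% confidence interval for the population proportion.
(0.618, 0.688)

Proportion CI:
SE = √(p̂(1-p̂)/n) = √(0.653 · 0.347 / 1000) = 0.01505

z* = 2.326
Margin = z* · SE = 2.326 · 0.01505 = 0.0350

CI: 0.653 ± 0.0350 = (0.618, 0.688)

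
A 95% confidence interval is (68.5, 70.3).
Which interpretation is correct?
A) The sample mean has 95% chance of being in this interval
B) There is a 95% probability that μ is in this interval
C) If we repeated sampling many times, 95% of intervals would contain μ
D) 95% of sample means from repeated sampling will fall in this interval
C

A) Wrong — x̄ is observed and sits in the interval by construction.
B) Wrong — μ is fixed; the randomness lives in the interval, not in μ.
C) Correct — this is the frequentist long-run coverage interpretation.
D) Wrong — coverage applies to intervals containing μ, not to future x̄ values.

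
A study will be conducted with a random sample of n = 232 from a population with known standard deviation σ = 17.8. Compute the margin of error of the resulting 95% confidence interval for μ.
Margin of error = 2.29

Margin of error = z* · σ/√n
= 1.960 · 17.8/√232
= 1.960 · 17.8/15.2315
= 2.29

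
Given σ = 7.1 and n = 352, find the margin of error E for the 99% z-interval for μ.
Margin of error = 0.97

Margin of error = z* · σ/√n
= 2.576 · 7.1/√352
= 2.576 · 7.1/18.7617
= 0.97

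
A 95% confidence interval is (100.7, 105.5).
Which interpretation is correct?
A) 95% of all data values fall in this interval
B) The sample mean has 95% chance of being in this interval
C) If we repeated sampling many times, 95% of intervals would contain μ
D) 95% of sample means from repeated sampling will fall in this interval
C

A) Wrong — a CI is about the parameter μ, not individual data values.
B) Wrong — x̄ is observed and sits in the interval by construction.
C) Correct — this is the frequentist long-run coverage interpretation.
D) Wrong — coverage applies to intervals containing μ, not to future x̄ values.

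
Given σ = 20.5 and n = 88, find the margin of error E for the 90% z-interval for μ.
Margin of error = 3.59

Margin of error = z* · σ/√n
= 1.645 · 20.5/√88
= 1.645 · 20.5/9.3808
= 3.59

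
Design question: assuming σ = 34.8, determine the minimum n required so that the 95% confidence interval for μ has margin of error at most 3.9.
n ≥ 306

For margin E ≤ 3.9:
n ≥ (z* · σ / E)²
n ≥ (1.960 · 34.8 / 3.9)²
n ≥ 305.87

Minimum n = 306 (rounding up)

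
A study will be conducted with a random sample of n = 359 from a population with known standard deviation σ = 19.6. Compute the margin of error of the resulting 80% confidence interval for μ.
Margin of error = 1.33

Margin of error = z* · σ/√n
= 1.282 · 19.6/√359
= 1.282 · 19.6/18.9473
= 1.33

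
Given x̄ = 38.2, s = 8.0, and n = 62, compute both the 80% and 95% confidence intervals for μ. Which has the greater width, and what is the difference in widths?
95% CI is wider by 1.43

df = 61
80% CI: t* = 1.296, (36.88, 39.52), width = 2 · t* · s/√n = 2.63
95% CI: t* = 2.000, (36.17, 40.23), width = 2 · t* · s/√n = 4.06

The 95% CI is wider by 4.06 - 2.63 = 1.43.
Higher confidence requires a wider interval.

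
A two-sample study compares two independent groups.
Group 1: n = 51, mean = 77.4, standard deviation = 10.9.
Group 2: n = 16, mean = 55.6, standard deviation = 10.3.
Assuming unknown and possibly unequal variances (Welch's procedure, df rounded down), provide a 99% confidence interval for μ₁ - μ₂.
(13.48, 30.12)

Difference: x̄₁ - x̄₂ = 21.80
SE = √(s₁²/n₁ + s₂²/n₂) = √(10.9²/51 + 10.3²/16) = 2.9934
df = 26.41 → 26 (Welch–Satterthwaite, rounded down)
t* = 2.779

CI: 21.80 ± 2.779 · 2.9934 = 21.80 ± 8.32 = (13.48, 30.12)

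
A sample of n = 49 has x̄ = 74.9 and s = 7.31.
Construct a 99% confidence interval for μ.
(72.10, 77.70)

t-interval (σ unknown):
df = n - 1 = 48
t* = 2.682 for 99% confidence

Margin of error = t* · s/√n = 2.682 · 7.31/√49 = 2.80

CI: (72.10, 77.70)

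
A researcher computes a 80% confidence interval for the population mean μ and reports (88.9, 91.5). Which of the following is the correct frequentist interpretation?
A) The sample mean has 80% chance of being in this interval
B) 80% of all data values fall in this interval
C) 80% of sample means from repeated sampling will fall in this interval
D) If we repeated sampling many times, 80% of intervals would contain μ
D

A) Wrong — x̄ is observed and sits in the interval by construction.
B) Wrong — a CI is about the parameter μ, not individual data values.
C) Wrong — coverage applies to intervals containing μ, not to future x̄ values.
D) Correct — this is the frequentist long-run coverage interpretation.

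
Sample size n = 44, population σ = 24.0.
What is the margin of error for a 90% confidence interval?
Margin of error = 5.95

Margin of error = z* · σ/√n
= 1.645 · 24.0/√44
= 1.645 · 24.0/6.6332
= 5.95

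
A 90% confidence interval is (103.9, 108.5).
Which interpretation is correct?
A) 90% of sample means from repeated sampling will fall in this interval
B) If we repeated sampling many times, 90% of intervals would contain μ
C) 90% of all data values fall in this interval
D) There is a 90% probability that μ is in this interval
B

A) Wrong — coverage applies to intervals containing μ, not to future x̄ values.
B) Correct — this is the frequentist long-run coverage interpretation.
C) Wrong — a CI is about the parameter μ, not individual data values.
D) Wrong — μ is fixed; the randomness lives in the interval, not in μ.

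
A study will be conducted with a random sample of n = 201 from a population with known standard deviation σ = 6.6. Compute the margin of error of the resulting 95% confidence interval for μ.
Margin of error = 0.91

Margin of error = z* · σ/√n
= 1.960 · 6.6/√201
= 1.960 · 6.6/14.1774
= 0.91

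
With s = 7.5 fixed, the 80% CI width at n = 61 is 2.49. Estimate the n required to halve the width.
n ≈ 244

CI width ∝ 1/√n
To reduce width by factor 2, need √n to grow by 2 → need 2² = 4 times as many samples.

Current: n = 61, width = 2.49
New: n = 244, width ≈ 1.23

Width reduced by factor of 2.49/1.23 = 2.02.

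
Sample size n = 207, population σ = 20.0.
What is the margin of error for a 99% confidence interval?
Margin of error = 3.58

Margin of error = z* · σ/√n
= 2.576 · 20.0/√207
= 2.576 · 20.0/14.3875
= 3.58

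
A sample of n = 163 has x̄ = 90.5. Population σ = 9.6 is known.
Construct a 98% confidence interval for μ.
(88.75, 92.25)

z-interval (σ known):
z* = 2.326 for 98% confidence

Margin of error = z* · σ/√n = 2.326 · 9.6/√163 = 1.75

CI: (90.5 - 1.75, 90.5 + 1.75) = (88.75, 92.25)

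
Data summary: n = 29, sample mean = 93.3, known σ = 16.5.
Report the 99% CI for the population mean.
(85.41, 101.19)

z-interval (σ known):
z* = 2.576 for 99% confidence

Margin of error = z* · σ/√n = 2.576 · 16.5/√29 = 7.89

CI: (93.3 - 7.89, 93.3 + 7.89) = (85.41, 101.19)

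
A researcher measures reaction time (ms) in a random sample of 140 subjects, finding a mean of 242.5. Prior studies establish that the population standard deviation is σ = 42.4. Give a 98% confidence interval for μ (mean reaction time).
(234.16, 250.84)

z-interval (σ known):
z* = 2.326 for 98% confidence

Margin of error = z* · σ/√n = 2.326 · 42.4/√140 = 8.34

CI: (242.5 - 8.34, 242.5 + 8.34) = (234.16, 250.84)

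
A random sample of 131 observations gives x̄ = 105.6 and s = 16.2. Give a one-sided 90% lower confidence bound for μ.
μ ≥ 103.78

Lower bound (one-sided):
t* = 1.288 (one-sided for 90%)
Lower bound = x̄ - t* · s/√n = 105.6 - 1.288 · 16.2/√131 = 103.78

We are 90% confident that μ ≥ 103.78.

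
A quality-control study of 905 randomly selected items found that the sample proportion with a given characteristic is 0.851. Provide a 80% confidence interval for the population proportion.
(0.836, 0.866)

Proportion CI:
SE = √(p̂(1-p̂)/n) = √(0.851 · 0.149 / 905) = 0.01184

z* = 1.282
Margin = z* · SE = 1.282 · 0.01184 = 0.0152

CI: 0.851 ± 0.0152 = (0.836, 0.866)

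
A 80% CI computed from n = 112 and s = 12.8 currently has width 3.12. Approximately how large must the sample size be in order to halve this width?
n ≈ 448

CI width ∝ 1/√n
To reduce width by factor 2, need √n to grow by 2 → need 2² = 4 times as many samples.

Current: n = 112, width = 3.12
New: n = 448, width ≈ 1.55

Width reduced by factor of 3.12/1.55 = 2.01.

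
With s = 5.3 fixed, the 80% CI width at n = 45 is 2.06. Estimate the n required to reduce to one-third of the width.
n ≈ 405

CI width ∝ 1/√n
To reduce width by factor 3, need √n to grow by 3 → need 3² = 9 times as many samples.

Current: n = 45, width = 2.06
New: n = 405, width ≈ 0.68

Width reduced by factor of 2.06/0.68 = 3.03.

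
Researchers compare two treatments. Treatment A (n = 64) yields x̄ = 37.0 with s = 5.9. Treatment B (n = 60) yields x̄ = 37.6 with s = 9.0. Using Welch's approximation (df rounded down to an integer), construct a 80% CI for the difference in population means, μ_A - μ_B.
(-2.38, 1.18)

Difference: x̄₁ - x̄₂ = -0.60
SE = √(s₁²/n₁ + s₂²/n₂) = √(5.9²/64 + 9.0²/60) = 1.3762
df = 100.80 → 100 (Welch–Satterthwaite, rounded down)
t* = 1.290

CI: -0.60 ± 1.290 · 1.3762 = -0.60 ± 1.78 = (-2.38, 1.18)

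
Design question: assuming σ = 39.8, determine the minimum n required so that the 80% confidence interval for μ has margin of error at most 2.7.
n ≥ 358

For margin E ≤ 2.7:
n ≥ (z* · σ / E)²
n ≥ (1.282 · 39.8 / 2.7)²
n ≥ 357.12

Minimum n = 358 (rounding up)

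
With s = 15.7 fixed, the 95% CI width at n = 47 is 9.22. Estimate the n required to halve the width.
n ≈ 188

CI width ∝ 1/√n
To reduce width by factor 2, need √n to grow by 2 → need 2² = 4 times as many samples.

Current: n = 47, width = 9.22
New: n = 188, width ≈ 4.52

Width reduced by factor of 9.22/4.52 = 2.04.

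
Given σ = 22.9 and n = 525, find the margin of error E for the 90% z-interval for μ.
Margin of error = 1.64

Margin of error = z* · σ/√n
= 1.645 · 22.9/√525
= 1.645 · 22.9/22.9129
= 1.64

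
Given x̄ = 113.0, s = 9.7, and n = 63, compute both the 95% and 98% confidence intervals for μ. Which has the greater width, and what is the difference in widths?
98% CI is wider by 0.95

df = 62
95% CI: t* = 1.999, (110.56, 115.44), width = 2 · t* · s/√n = 4.89
98% CI: t* = 2.388, (110.08, 115.92), width = 2 · t* · s/√n = 5.84

The 98% CI is wider by 5.84 - 4.89 = 0.95.
Higher confidence requires a wider interval.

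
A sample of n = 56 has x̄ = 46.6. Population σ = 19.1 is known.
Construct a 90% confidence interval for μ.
(42.40, 50.80)

z-interval (σ known):
z* = 1.645 for 90% confidence

Margin of error = z* · σ/√n = 1.645 · 19.1/√56 = 4.20

CI: (46.6 - 4.20, 46.6 + 4.20) = (42.40, 50.80)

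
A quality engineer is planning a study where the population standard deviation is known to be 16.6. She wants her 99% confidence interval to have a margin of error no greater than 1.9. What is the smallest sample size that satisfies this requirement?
n ≥ 507

For margin E ≤ 1.9:
n ≥ (z* · σ / E)²
n ≥ (2.576 · 16.6 / 1.9)²
n ≥ 506.52

Minimum n = 507 (rounding up)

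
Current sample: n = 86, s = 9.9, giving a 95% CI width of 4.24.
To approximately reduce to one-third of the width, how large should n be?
n ≈ 774

CI width ∝ 1/√n
To reduce width by factor 3, need √n to grow by 3 → need 3² = 9 times as many samples.

Current: n = 86, width = 4.24
New: n = 774, width ≈ 1.40

Width reduced by factor of 4.24/1.40 = 3.03.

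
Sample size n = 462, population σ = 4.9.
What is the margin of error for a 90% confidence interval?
Margin of error = 0.38

Margin of error = z* · σ/√n
= 1.645 · 4.9/√462
= 1.645 · 4.9/21.4942
= 0.38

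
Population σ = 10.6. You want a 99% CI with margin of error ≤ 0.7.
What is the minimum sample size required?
n ≥ 1522

For margin E ≤ 0.7:
n ≥ (z* · σ / E)²
n ≥ (2.576 · 10.6 / 0.7)²
n ≥ 1521.62

Minimum n = 1522 (rounding up)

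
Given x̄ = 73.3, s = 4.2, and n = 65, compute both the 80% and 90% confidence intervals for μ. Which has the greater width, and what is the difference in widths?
90% CI is wider by 0.39

df = 64
80% CI: t* = 1.295, (72.63, 73.97), width = 2 · t* · s/√n = 1.35
90% CI: t* = 1.669, (72.43, 74.17), width = 2 · t* · s/√n = 1.74

The 90% CI is wider by 1.74 - 1.35 = 0.39.
Higher confidence requires a wider interval.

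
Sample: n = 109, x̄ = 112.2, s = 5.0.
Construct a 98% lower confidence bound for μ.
μ ≥ 111.20

Lower bound (one-sided):
t* = 2.079 (one-sided for 98%)
Lower bound = x̄ - t* · s/√n = 112.2 - 2.079 · 5.0/√109 = 111.20

We are 98% confident that μ ≥ 111.20.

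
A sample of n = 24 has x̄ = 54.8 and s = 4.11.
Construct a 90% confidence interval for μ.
(53.36, 56.24)

t-interval (σ unknown):
df = n - 1 = 23
t* = 1.714 for 90% confidence

Margin of error = t* · s/√n = 1.714 · 4.11/√24 = 1.44

CI: (53.36, 56.24)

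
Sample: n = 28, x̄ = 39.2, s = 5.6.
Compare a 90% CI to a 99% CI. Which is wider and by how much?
99% CI is wider by 2.27

df = 27
90% CI: t* = 1.703, (37.40, 41.00), width = 2 · t* · s/√n = 3.60
99% CI: t* = 2.771, (36.27, 42.13), width = 2 · t* · s/√n = 5.87

The 99% CI is wider by 5.87 - 3.60 = 2.27.
Higher confidence requires a wider interval.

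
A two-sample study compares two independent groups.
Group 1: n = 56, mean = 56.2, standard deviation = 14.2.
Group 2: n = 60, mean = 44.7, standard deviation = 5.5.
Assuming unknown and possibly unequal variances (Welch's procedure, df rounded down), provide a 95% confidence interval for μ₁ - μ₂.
(7.46, 15.54)

Difference: x̄₁ - x̄₂ = 11.50
SE = √(s₁²/n₁ + s₂²/n₂) = √(14.2²/56 + 5.5²/60) = 2.0261
df = 70.20 → 70 (Welch–Satterthwaite, rounded down)
t* = 1.994

CI: 11.50 ± 1.994 · 2.0261 = 11.50 ± 4.04 = (7.46, 15.54)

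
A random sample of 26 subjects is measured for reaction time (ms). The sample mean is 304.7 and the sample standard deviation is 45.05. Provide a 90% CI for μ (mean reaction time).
(289.61, 319.79)

t-interval (σ unknown):
df = n - 1 = 25
t* = 1.708 for 90% confidence

Margin of error = t* · s/√n = 1.708 · 45.05/√26 = 15.09

CI: (289.61, 319.79)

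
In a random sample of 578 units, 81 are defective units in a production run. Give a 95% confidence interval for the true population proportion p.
(0.112, 0.168)

Proportion CI:
p̂ = 81/578 = 0.14014
SE = √(p̂(1-p̂)/n) = √(0.14014 · 0.85986 / 578) = 0.01444

z* = 1.960
Margin = z* · SE = 1.960 · 0.01444 = 0.0283

CI: 0.14014 ± 0.0283 = (0.112, 0.168)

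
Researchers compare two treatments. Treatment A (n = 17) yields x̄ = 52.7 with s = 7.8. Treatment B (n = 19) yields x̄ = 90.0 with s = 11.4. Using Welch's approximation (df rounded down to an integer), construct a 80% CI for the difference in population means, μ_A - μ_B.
(-41.53, -33.07)

Difference: x̄₁ - x̄₂ = -37.30
SE = √(s₁²/n₁ + s₂²/n₂) = √(7.8²/17 + 11.4²/19) = 3.2278
df = 31.93 → 31 (Welch–Satterthwaite, rounded down)
t* = 1.309

CI: -37.30 ± 1.309 · 3.2278 = -37.30 ± 4.23 = (-41.53, -33.07)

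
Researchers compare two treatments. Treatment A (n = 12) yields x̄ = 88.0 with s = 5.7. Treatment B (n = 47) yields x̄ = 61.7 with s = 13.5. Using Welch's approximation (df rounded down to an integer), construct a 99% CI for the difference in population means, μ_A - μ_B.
(19.38, 33.22)

Difference: x̄₁ - x̄₂ = 26.30
SE = √(s₁²/n₁ + s₂²/n₂) = √(5.7²/12 + 13.5²/47) = 2.5662
df = 43.66 → 43 (Welch–Satterthwaite, rounded down)
t* = 2.695

CI: 26.30 ± 2.695 · 2.5662 = 26.30 ± 6.92 = (19.38, 33.22)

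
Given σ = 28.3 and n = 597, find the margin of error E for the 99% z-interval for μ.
Margin of error = 2.98

Margin of error = z* · σ/√n
= 2.576 · 28.3/√597
= 2.576 · 28.3/24.4336
= 2.98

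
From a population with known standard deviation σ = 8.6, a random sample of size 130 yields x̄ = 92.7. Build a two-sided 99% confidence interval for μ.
(90.76, 94.64)

z-interval (σ known):
z* = 2.576 for 99% confidence

Margin of error = z* · σ/√n = 2.576 · 8.6/√130 = 1.94

CI: (92.7 - 1.94, 92.7 + 1.94) = (90.76, 94.64)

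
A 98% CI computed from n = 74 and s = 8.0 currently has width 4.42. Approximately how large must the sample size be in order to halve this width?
n ≈ 296

CI width ∝ 1/√n
To reduce width by factor 2, need √n to grow by 2 → need 2² = 4 times as many samples.

Current: n = 74, width = 4.42
New: n = 296, width ≈ 2.18

Width reduced by factor of 4.42/2.18 = 2.03.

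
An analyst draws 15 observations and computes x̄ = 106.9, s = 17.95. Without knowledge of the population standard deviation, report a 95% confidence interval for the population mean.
(96.96, 116.84)

t-interval (σ unknown):
df = n - 1 = 14
t* = 2.145 for 95% confidence

Margin of error = t* · s/√n = 2.145 · 17.95/√15 = 9.94

CI: (96.96, 116.84)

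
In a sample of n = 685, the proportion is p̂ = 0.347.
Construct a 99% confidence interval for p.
(0.300, 0.394)

Proportion CI:
SE = √(p̂(1-p̂)/n) = √(0.347 · 0.653 / 685) = 0.01819

z* = 2.576
Margin = z* · SE = 2.576 · 0.01819 = 0.0469

CI: 0.347 ± 0.0469 = (0.300, 0.394)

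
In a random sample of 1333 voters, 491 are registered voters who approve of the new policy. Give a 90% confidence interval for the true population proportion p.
(0.347, 0.390)

Proportion CI:
p̂ = 491/1333 = 0.36834
SE = √(p̂(1-p̂)/n) = √(0.36834 · 0.63166 / 1333) = 0.01321

z* = 1.645
Margin = z* · SE = 1.645 · 0.01321 = 0.0217

CI: 0.36834 ± 0.0217 = (0.347, 0.390)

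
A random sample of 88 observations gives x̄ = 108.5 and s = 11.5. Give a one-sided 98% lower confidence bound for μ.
μ ≥ 105.94

Lower bound (one-sided):
t* = 2.085 (one-sided for 98%)
Lower bound = x̄ - t* · s/√n = 108.5 - 2.085 · 11.5/√88 = 105.94

We are 98% confident that μ ≥ 105.94.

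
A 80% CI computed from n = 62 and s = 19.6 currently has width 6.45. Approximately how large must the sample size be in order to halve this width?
n ≈ 248

CI width ∝ 1/√n
To reduce width by factor 2, need √n to grow by 2 → need 2² = 4 times as many samples.

Current: n = 62, width = 6.45
New: n = 248, width ≈ 3.20

Width reduced by factor of 6.45/3.20 = 2.02.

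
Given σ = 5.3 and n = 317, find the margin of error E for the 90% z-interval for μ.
Margin of error = 0.49

Margin of error = z* · σ/√n
= 1.645 · 5.3/√317
= 1.645 · 5.3/17.8045
= 0.49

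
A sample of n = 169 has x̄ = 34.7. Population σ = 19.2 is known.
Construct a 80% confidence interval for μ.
(32.81, 36.59)

z-interval (σ known):
z* = 1.282 for 80% confidence

Margin of error = z* · σ/√n = 1.282 · 19.2/√169 = 1.89

CI: (34.7 - 1.89, 34.7 + 1.89) = (32.81, 36.59)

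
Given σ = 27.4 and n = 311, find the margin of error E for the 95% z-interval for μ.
Margin of error = 3.05

Margin of error = z* · σ/√n
= 1.960 · 27.4/√311
= 1.960 · 27.4/17.6352
= 3.05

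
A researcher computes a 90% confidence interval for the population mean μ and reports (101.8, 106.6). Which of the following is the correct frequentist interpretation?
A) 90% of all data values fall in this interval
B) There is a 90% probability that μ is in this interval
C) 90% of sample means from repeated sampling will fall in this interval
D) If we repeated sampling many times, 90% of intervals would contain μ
D

A) Wrong — a CI is about the parameter μ, not individual data values.
B) Wrong — μ is fixed; the randomness lives in the interval, not in μ.
C) Wrong — coverage applies to intervals containing μ, not to future x̄ values.
D) Correct — this is the frequentist long-run coverage interpretation.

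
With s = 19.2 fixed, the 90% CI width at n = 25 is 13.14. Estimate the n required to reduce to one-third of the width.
n ≈ 225

CI width ∝ 1/√n
To reduce width by factor 3, need √n to grow by 3 → need 3² = 9 times as many samples.

Current: n = 25, width = 13.14
New: n = 225, width ≈ 4.23

Width reduced by factor of 13.14/4.23 = 3.11.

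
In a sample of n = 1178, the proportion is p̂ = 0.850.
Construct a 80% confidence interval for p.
(0.837, 0.863)

Proportion CI:
SE = √(p̂(1-p̂)/n) = √(0.850 · 0.150 / 1178) = 0.01040

z* = 1.282
Margin = z* · SE = 1.282 · 0.01040 = 0.0133

CI: 0.850 ± 0.0133 = (0.837, 0.863)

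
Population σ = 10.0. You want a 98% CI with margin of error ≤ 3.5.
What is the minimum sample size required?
n ≥ 45

For margin E ≤ 3.5:
n ≥ (z* · σ / E)²
n ≥ (2.326 · 10.0 / 3.5)²
n ≥ 44.17

Minimum n = 45 (rounding up)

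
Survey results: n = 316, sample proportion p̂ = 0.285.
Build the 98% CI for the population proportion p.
(0.226, 0.344)

Proportion CI:
SE = √(p̂(1-p̂)/n) = √(0.285 · 0.715 / 316) = 0.02539

z* = 2.326
Margin = z* · SE = 2.326 · 0.02539 = 0.0591

CI: 0.285 ± 0.0591 = (0.226, 0.344)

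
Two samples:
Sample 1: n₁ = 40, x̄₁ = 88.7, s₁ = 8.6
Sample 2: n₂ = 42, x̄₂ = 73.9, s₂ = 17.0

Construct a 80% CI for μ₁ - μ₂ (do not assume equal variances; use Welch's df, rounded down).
(10.97, 18.63)

Difference: x̄₁ - x̄₂ = 14.80
SE = √(s₁²/n₁ + s₂²/n₂) = √(8.6²/40 + 17.0²/42) = 2.9546
df = 61.34 → 61 (Welch–Satterthwaite, rounded down)
t* = 1.296

CI: 14.80 ± 1.296 · 2.9546 = 14.80 ± 3.83 = (10.97, 18.63)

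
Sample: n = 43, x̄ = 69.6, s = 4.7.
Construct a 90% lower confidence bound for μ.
μ ≥ 68.67

Lower bound (one-sided):
t* = 1.302 (one-sided for 90%)
Lower bound = x̄ - t* · s/√n = 69.6 - 1.302 · 4.7/√43 = 68.67

We are 90% confident that μ ≥ 68.67.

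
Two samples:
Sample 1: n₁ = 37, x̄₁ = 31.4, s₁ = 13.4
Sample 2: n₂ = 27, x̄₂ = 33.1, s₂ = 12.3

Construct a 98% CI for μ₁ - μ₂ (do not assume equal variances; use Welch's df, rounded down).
(-9.43, 6.03)

Difference: x̄₁ - x̄₂ = -1.70
SE = √(s₁²/n₁ + s₂²/n₂) = √(13.4²/37 + 12.3²/27) = 3.2336
df = 58.73 → 58 (Welch–Satterthwaite, rounded down)
t* = 2.392

CI: -1.70 ± 2.392 · 3.2336 = -1.70 ± 7.73 = (-9.43, 6.03)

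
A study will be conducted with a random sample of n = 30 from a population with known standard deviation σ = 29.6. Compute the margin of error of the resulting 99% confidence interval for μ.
Margin of error = 13.92

Margin of error = z* · σ/√n
= 2.576 · 29.6/√30
= 2.576 · 29.6/5.4772
= 13.92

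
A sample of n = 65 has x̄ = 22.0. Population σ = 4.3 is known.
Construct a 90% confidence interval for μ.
(21.12, 22.88)

z-interval (σ known):
z* = 1.645 for 90% confidence

Margin of error = z* · σ/√n = 1.645 · 4.3/√65 = 0.88

CI: (22.0 - 0.88, 22.0 + 0.88) = (21.12, 22.88)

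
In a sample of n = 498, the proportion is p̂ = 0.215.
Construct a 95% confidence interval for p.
(0.179, 0.251)

Proportion CI:
SE = √(p̂(1-p̂)/n) = √(0.215 · 0.785 / 498) = 0.01841

z* = 1.960
Margin = z* · SE = 1.960 · 0.01841 = 0.0361

CI: 0.215 ± 0.0361 = (0.179, 0.251)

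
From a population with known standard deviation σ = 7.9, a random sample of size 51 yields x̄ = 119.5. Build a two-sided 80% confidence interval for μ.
(118.08, 120.92)

z-interval (σ known):
z* = 1.282 for 80% confidence

Margin of error = z* · σ/√n = 1.282 · 7.9/√51 = 1.42

CI: (119.5 - 1.42, 119.5 + 1.42) = (118.08, 120.92)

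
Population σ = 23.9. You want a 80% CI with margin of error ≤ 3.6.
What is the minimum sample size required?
n ≥ 73

For margin E ≤ 3.6:
n ≥ (z* · σ / E)²
n ≥ (1.282 · 23.9 / 3.6)²
n ≥ 72.44

Minimum n = 73 (rounding up)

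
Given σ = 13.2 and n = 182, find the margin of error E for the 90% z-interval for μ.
Margin of error = 1.61

Margin of error = z* · σ/√n
= 1.645 · 13.2/√182
= 1.645 · 13.2/13.4907
= 1.61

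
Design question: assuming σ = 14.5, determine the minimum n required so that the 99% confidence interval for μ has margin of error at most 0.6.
n ≥ 3876

For margin E ≤ 0.6:
n ≥ (z* · σ / E)²
n ≥ (2.576 · 14.5 / 0.6)²
n ≥ 3875.48

Minimum n = 3876 (rounding up)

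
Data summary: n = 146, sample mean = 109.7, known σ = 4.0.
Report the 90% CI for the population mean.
(109.16, 110.24)

z-interval (σ known):
z* = 1.645 for 90% confidence

Margin of error = z* · σ/√n = 1.645 · 4.0/√146 = 0.54

CI: (109.7 - 0.54, 109.7 + 0.54) = (109.16, 110.24)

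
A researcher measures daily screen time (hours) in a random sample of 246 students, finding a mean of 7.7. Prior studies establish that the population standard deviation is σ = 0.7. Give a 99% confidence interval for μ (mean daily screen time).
(7.59, 7.81)

z-interval (σ known):
z* = 2.576 for 99% confidence

Margin of error = z* · σ/√n = 2.576 · 0.7/√246 = 0.11

CI: (7.7 - 0.11, 7.7 + 0.11) = (7.59, 7.81)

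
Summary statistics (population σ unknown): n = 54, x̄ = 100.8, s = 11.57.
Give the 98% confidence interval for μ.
(97.02, 104.58)

t-interval (σ unknown):
df = n - 1 = 53
t* = 2.399 for 98% confidence

Margin of error = t* · s/√n = 2.399 · 11.57/√54 = 3.78

CI: (97.02, 104.58)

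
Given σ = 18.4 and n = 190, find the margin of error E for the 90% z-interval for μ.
Margin of error = 2.20

Margin of error = z* · σ/√n
= 1.645 · 18.4/√190
= 1.645 · 18.4/13.7840
= 2.20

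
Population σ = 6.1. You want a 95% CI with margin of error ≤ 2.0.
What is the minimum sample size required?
n ≥ 36

For margin E ≤ 2.0:
n ≥ (z* · σ / E)²
n ≥ (1.960 · 6.1 / 2.0)²
n ≥ 35.74

Minimum n = 36 (rounding up)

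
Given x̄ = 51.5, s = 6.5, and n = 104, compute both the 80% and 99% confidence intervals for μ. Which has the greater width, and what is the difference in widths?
99% CI is wider by 1.70

df = 103
80% CI: t* = 1.290, (50.68, 52.32), width = 2 · t* · s/√n = 1.64
99% CI: t* = 2.624, (49.83, 53.17), width = 2 · t* · s/√n = 3.34

The 99% CI is wider by 3.34 - 1.64 = 1.70.
Higher confidence requires a wider interval.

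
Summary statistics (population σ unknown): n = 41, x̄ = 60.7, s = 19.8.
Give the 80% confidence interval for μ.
(56.67, 64.73)

t-interval (σ unknown):
df = n - 1 = 40
t* = 1.303 for 80% confidence

Margin of error = t* · s/√n = 1.303 · 19.8/√41 = 4.03

CI: (56.67, 64.73)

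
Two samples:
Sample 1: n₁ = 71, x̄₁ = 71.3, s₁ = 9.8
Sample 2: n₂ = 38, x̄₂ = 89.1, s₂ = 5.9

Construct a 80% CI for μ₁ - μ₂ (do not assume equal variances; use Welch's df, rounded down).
(-19.74, -15.86)

Difference: x̄₁ - x̄₂ = -17.80
SE = √(s₁²/n₁ + s₂²/n₂) = √(9.8²/71 + 5.9²/38) = 1.5062
df = 105.43 → 105 (Welch–Satterthwaite, rounded down)
t* = 1.290

CI: -17.80 ± 1.290 · 1.5062 = -17.80 ± 1.94 = (-19.74, -15.86)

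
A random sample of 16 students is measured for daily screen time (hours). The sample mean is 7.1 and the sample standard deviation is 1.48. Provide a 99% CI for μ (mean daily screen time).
(6.01, 8.19)

t-interval (σ unknown):
df = n - 1 = 15
t* = 2.947 for 99% confidence

Margin of error = t* · s/√n = 2.947 · 1.48/√16 = 1.09

CI: (6.01, 8.19)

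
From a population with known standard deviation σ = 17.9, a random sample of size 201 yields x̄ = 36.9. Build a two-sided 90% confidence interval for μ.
(34.82, 38.98)

z-interval (σ known):
z* = 1.645 for 90% confidence

Margin of error = z* · σ/√n = 1.645 · 17.9/√201 = 2.08

CI: (36.9 - 2.08, 36.9 + 2.08) = (34.82, 38.98)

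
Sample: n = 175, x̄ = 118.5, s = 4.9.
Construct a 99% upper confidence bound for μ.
μ ≤ 119.37

Upper bound (one-sided):
t* = 2.348 (one-sided for 99%)
Upper bound = x̄ + t* · s/√n = 118.5 + 2.348 · 4.9/√175 = 119.37

We are 99% confident that μ ≤ 119.37.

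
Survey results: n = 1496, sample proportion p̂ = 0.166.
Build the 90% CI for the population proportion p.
(0.150, 0.182)

Proportion CI:
SE = √(p̂(1-p̂)/n) = √(0.166 · 0.834 / 1496) = 0.00962

z* = 1.645
Margin = z* · SE = 1.645 · 0.00962 = 0.0158

CI: 0.166 ± 0.0158 = (0.150, 0.182)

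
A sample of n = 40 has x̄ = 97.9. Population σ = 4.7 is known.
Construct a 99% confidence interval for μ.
(95.99, 99.81)

z-interval (σ known):
z* = 2.576 for 99% confidence

Margin of error = z* · σ/√n = 2.576 · 4.7/√40 = 1.91

CI: (97.9 - 1.91, 97.9 + 1.91) = (95.99, 99.81)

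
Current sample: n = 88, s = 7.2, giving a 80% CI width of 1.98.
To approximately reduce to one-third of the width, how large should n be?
n ≈ 792

CI width ∝ 1/√n
To reduce width by factor 3, need √n to grow by 3 → need 3² = 9 times as many samples.

Current: n = 88, width = 1.98
New: n = 792, width ≈ 0.66

Width reduced by factor of 1.98/0.66 = 3.00.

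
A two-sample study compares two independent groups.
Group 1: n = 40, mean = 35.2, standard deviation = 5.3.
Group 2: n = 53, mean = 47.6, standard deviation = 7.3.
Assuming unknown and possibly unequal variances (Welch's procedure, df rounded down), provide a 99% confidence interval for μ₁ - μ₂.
(-15.84, -8.96)

Difference: x̄₁ - x̄₂ = -12.40
SE = √(s₁²/n₁ + s₂²/n₂) = √(5.3²/40 + 7.3²/53) = 1.3068
df = 90.89 → 90 (Welch–Satterthwaite, rounded down)
t* = 2.632

CI: -12.40 ± 2.632 · 1.3068 = -12.40 ± 3.44 = (-15.84, -8.96)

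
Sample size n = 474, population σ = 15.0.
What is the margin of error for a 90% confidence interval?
Margin of error = 1.13

Margin of error = z* · σ/√n
= 1.645 · 15.0/√474
= 1.645 · 15.0/21.7715
= 1.13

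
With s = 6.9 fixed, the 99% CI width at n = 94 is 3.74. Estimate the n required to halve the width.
n ≈ 376

CI width ∝ 1/√n
To reduce width by factor 2, need √n to grow by 2 → need 2² = 4 times as many samples.

Current: n = 94, width = 3.74
New: n = 376, width ≈ 1.84

Width reduced by factor of 3.74/1.84 = 2.03.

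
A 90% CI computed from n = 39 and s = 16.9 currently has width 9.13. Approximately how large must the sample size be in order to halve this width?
n ≈ 156

CI width ∝ 1/√n
To reduce width by factor 2, need √n to grow by 2 → need 2² = 4 times as many samples.

Current: n = 39, width = 9.13
New: n = 156, width ≈ 4.48

Width reduced by factor of 9.13/4.48 = 2.04.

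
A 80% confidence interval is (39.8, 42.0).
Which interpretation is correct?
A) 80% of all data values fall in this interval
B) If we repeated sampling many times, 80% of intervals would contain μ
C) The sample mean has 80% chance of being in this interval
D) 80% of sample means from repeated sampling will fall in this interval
B

A) Wrong — a CI is about the parameter μ, not individual data values.
B) Correct — this is the frequentist long-run coverage interpretation.
C) Wrong — x̄ is observed and sits in the interval by construction.
D) Wrong — coverage applies to intervals containing μ, not to future x̄ values.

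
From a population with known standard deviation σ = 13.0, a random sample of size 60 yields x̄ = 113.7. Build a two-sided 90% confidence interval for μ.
(110.94, 116.46)

z-interval (σ known):
z* = 1.645 for 90% confidence

Margin of error = z* · σ/√n = 1.645 · 13.0/√60 = 2.76

CI: (113.7 - 2.76, 113.7 + 2.76) = (110.94, 116.46)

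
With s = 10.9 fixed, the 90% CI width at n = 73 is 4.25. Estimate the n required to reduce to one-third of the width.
n ≈ 657

CI width ∝ 1/√n
To reduce width by factor 3, need √n to grow by 3 → need 3² = 9 times as many samples.

Current: n = 73, width = 4.25
New: n = 657, width ≈ 1.40

Width reduced by factor of 4.25/1.40 = 3.04.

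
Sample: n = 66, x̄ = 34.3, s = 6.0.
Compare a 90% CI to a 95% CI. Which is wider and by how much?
95% CI is wider by 0.48

df = 65
90% CI: t* = 1.669, (33.07, 35.53), width = 2 · t* · s/√n = 2.47
95% CI: t* = 1.997, (32.83, 35.77), width = 2 · t* · s/√n = 2.95

The 95% CI is wider by 2.95 - 2.47 = 0.48.
Higher confidence requires a wider interval.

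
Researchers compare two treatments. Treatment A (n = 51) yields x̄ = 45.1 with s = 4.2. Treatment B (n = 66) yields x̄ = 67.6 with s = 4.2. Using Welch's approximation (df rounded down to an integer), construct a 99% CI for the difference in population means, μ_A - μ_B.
(-24.55, -20.45)

Difference: x̄₁ - x̄₂ = -22.50
SE = √(s₁²/n₁ + s₂²/n₂) = √(4.2²/51 + 4.2²/66) = 0.7830
df = 107.67 → 107 (Welch–Satterthwaite, rounded down)
t* = 2.623

CI: -22.50 ± 2.623 · 0.7830 = -22.50 ± 2.05 = (-24.55, -20.45)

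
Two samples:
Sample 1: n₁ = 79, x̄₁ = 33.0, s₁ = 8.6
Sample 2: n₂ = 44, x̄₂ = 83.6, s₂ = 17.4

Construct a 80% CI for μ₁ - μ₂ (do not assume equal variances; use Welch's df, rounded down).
(-54.23, -46.97)

Difference: x̄₁ - x̄₂ = -50.60
SE = √(s₁²/n₁ + s₂²/n₂) = √(8.6²/79 + 17.4²/44) = 2.7959
df = 54.94 → 54 (Welch–Satterthwaite, rounded down)
t* = 1.297

CI: -50.60 ± 1.297 · 2.7959 = -50.60 ± 3.63 = (-54.23, -46.97)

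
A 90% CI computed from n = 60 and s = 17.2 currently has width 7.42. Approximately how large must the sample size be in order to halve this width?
n ≈ 240

CI width ∝ 1/√n
To reduce width by factor 2, need √n to grow by 2 → need 2² = 4 times as many samples.

Current: n = 60, width = 7.42
New: n = 240, width ≈ 3.67

Width reduced by factor of 7.42/3.67 = 2.02.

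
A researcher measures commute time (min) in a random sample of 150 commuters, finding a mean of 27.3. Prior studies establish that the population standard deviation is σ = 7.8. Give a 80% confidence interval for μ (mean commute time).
(26.48, 28.12)

z-interval (σ known):
z* = 1.282 for 80% confidence

Margin of error = z* · σ/√n = 1.282 · 7.8/√150 = 0.82

CI: (27.3 - 0.82, 27.3 + 0.82) = (26.48, 28.12)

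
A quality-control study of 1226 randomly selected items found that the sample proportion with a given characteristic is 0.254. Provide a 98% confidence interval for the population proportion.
(0.225, 0.283)

Proportion CI:
SE = √(p̂(1-p̂)/n) = √(0.254 · 0.746 / 1226) = 0.01243

z* = 2.326
Margin = z* · SE = 2.326 · 0.01243 = 0.0289

CI: 0.254 ± 0.0289 = (0.225, 0.283)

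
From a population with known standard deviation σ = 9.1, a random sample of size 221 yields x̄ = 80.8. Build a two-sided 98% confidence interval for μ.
(79.38, 82.22)

z-interval (σ known):
z* = 2.326 for 98% confidence

Margin of error = z* · σ/√n = 2.326 · 9.1/√221 = 1.42

CI: (80.8 - 1.42, 80.8 + 1.42) = (79.38, 82.22)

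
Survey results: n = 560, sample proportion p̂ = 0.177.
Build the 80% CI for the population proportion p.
(0.156, 0.198)

Proportion CI:
SE = √(p̂(1-p̂)/n) = √(0.177 · 0.823 / 560) = 0.01613

z* = 1.282
Margin = z* · SE = 1.282 · 0.01613 = 0.0207

CI: 0.177 ± 0.0207 = (0.156, 0.198)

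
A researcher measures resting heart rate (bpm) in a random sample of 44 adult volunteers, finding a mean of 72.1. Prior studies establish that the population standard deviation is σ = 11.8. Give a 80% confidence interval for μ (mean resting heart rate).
(69.82, 74.38)

z-interval (σ known):
z* = 1.282 for 80% confidence

Margin of error = z* · σ/√n = 1.282 · 11.8/√44 = 2.28

CI: (72.1 - 2.28, 72.1 + 2.28) = (69.82, 74.38)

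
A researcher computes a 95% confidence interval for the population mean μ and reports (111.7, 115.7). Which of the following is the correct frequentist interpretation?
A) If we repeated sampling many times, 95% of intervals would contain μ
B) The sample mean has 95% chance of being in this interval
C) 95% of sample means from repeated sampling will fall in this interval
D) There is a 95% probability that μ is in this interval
A

A) Correct — this is the frequentist long-run coverage interpretation.
B) Wrong — x̄ is observed and sits in the interval by construction.
C) Wrong — coverage applies to intervals containing μ, not to future x̄ values.
D) Wrong — μ is fixed; the randomness lives in the interval, not in μ.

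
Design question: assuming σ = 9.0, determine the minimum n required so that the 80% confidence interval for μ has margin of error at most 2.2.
n ≥ 28

For margin E ≤ 2.2:
n ≥ (z* · σ / E)²
n ≥ (1.282 · 9.0 / 2.2)²
n ≥ 27.51

Minimum n = 28 (rounding up)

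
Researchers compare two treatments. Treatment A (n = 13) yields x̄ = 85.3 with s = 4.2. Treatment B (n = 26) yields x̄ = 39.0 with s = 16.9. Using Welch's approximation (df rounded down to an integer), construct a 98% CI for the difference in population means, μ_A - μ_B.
(37.67, 54.93)

Difference: x̄₁ - x̄₂ = 46.30
SE = √(s₁²/n₁ + s₂²/n₂) = √(4.2²/13 + 16.9²/26) = 3.5131
df = 30.59 → 30 (Welch–Satterthwaite, rounded down)
t* = 2.457

CI: 46.30 ± 2.457 · 3.5131 = 46.30 ± 8.63 = (37.67, 54.93)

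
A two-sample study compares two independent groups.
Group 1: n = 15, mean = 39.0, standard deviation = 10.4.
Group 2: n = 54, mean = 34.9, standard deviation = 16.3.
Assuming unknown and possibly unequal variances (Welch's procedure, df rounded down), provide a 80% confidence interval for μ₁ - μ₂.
(-0.45, 8.65)

Difference: x̄₁ - x̄₂ = 4.10
SE = √(s₁²/n₁ + s₂²/n₂) = √(10.4²/15 + 16.3²/54) = 3.4829
df = 35.28 → 35 (Welch–Satterthwaite, rounded down)
t* = 1.306

CI: 4.10 ± 1.306 · 3.4829 = 4.10 ± 4.55 = (-0.45, 8.65)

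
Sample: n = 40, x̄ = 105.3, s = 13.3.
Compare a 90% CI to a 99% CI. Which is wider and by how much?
99% CI is wider by 4.30

df = 39
90% CI: t* = 1.685, (101.76, 108.84), width = 2 · t* · s/√n = 7.09
99% CI: t* = 2.708, (99.61, 110.99), width = 2 · t* · s/√n = 11.39

The 99% CI is wider by 11.39 - 7.09 = 4.30.
Higher confidence requires a wider interval.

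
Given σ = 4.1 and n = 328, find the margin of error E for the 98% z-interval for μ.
Margin of error = 0.53

Margin of error = z* · σ/√n
= 2.326 · 4.1/√328
= 2.326 · 4.1/18.1108
= 0.53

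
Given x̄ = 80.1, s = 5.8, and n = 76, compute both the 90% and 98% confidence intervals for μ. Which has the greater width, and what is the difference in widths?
98% CI is wider by 0.94

df = 75
90% CI: t* = 1.665, (78.99, 81.21), width = 2 · t* · s/√n = 2.22
98% CI: t* = 2.377, (78.52, 81.68), width = 2 · t* · s/√n = 3.16

The 98% CI is wider by 3.16 - 2.22 = 0.94.
Higher confidence requires a wider interval.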